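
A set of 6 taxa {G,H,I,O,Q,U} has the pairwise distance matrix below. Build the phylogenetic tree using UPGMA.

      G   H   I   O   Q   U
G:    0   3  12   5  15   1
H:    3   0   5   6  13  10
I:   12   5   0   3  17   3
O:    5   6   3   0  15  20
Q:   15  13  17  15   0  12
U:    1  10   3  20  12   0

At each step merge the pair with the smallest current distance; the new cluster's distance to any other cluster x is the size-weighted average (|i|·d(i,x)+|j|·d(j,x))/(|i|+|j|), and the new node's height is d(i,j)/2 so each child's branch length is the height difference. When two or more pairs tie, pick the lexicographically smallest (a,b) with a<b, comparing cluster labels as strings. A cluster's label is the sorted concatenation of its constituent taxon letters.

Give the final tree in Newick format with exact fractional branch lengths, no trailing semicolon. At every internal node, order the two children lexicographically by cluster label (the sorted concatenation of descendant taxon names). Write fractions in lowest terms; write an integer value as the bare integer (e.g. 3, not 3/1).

1. join G+U (d=1) ⇒ GU; edges |G|=1/2, |U|=1/2
  updated: d(GU,H)=13/2, d(GU,I)=15/2, d(GU,O)=25/2, d(GU,Q)=27/2
2. join I+O (d=3) ⇒ IO; edges |I|=3/2, |O|=3/2
  updated: d(GU,IO)=10, d(H,IO)=11/2, d(IO,Q)=16
3. join H+IO (d=11/2) ⇒ HIO; edges |H|=11/4, |IO|=5/4
  updated: d(GU,HIO)=53/6, d(HIO,Q)=15
4. join GU+HIO (d=53/6) ⇒ GHIOU; edges |GU|=47/12, |HIO|=5/3
  updated: d(GHIOU,Q)=72/5
5. join GHIOU+Q (d=72/5) ⇒ GHIOQU; edges |GHIOU|=167/60, |Q|=36/5
final tree: (((G:1/2,U:1/2):47/12,(H:11/4,(I:3/2,O:3/2):5/4):5/3):167/60,Q:36/5)
total length: 707/30

(((G:1/2,U:1/2):47/12,(H:11/4,(I:3/2,O:3/2):5/4):5/3):167/60,Q:36/5)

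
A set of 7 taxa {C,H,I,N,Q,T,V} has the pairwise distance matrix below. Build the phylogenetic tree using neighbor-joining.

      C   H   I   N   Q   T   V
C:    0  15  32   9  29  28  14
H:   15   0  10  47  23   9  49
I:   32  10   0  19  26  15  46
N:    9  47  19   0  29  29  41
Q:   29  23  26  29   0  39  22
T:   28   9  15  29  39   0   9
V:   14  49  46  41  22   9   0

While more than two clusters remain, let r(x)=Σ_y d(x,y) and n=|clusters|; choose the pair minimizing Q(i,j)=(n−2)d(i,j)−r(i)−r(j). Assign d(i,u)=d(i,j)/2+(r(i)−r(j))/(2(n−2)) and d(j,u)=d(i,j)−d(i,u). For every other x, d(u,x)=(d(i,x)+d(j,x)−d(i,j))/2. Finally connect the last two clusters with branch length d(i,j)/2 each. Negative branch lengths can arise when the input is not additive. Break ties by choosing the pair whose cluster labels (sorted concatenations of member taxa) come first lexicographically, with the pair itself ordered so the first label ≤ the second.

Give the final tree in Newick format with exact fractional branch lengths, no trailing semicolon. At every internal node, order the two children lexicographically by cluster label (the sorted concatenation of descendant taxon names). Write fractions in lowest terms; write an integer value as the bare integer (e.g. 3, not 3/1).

((((C:3/8,N:69/8):35/4,(T:-7/10,V:97/10):41/4):25/8,(H:31/6,I:29/6):55/8):101/16,Q:101/16)

1. join T+V (d=9, Q=-265) ⇒ TV; edges |T|=-7/10, |V|=97/10
  updated: d(C,TV)=33/2, d(H,TV)=49/2, d(I,TV)=26, d(N,TV)=61/2, d(Q,TV)=26
2. join C+N (d=9, Q=-200) ⇒ CN; edges |C|=3/8, |N|=69/8
  updated: d(CN,H)=53/2, d(CN,I)=21, d(CN,Q)=49/2, d(CN,TV)=19
3. join H+I (d=10, Q=-137) ⇒ HI; edges |H|=31/6, |I|=29/6
  updated: d(CN,HI)=75/4, d(HI,Q)=39/2, d(HI,TV)=81/4
4. join CN+TV (d=19, Q=-179/2) ⇒ CNTV; edges |CN|=35/4, |TV|=41/4
  updated: d(CNTV,HI)=10, d(CNTV,Q)=63/4
5. join CNTV+HI (d=10, Q=-181/4) ⇒ CHINTV; edges |CNTV|=25/8, |HI|=55/8
  updated: d(CHINTV,Q)=101/8
6. join CHINTV+Q (d=101/8) ⇒ CHINQTV; edges |CHINTV|=101/16, |Q|=101/16
final tree: ((((C:3/8,N:69/8):35/4,(T:-7/10,V:97/10):41/4):25/8,(H:31/6,I:29/6):55/8):101/16,Q:101/16)
total length: 557/8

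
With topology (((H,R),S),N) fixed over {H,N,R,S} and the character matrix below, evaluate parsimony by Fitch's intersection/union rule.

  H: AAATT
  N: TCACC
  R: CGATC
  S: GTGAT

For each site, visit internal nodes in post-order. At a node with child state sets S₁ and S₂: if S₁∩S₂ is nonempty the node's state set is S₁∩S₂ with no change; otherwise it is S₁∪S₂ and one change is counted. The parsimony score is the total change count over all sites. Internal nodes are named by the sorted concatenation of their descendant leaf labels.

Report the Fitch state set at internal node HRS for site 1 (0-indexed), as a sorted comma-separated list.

[col 0] HR: children H:{A}, R:{C} ∪→ {A,C}; cost 1
[col 0] HRS: children HR:{A,C}, S:{G} ∪→ {A,C,G}; cost 1
[col 0] HNRS: children HRS:{A,C,G}, N:{T} ∪→ {A,C,G,T}; cost 1
[col 1] HR: children H:{A}, R:{G} ∪→ {A,G}; cost 1
[col 1] HRS: children HR:{A,G}, S:{T} ∪→ {A,G,T}; cost 1
[col 1] HNRS: children HRS:{A,G,T}, N:{C} ∪→ {A,C,G,T}; cost 1
[col 2] HR: children H:{A}, R:{A} ∩→ {A}; cost 0
[col 2] HRS: children HR:{A}, S:{G} ∪→ {A,G}; cost 1
[col 2] HNRS: children HRS:{A,G}, N:{A} ∩→ {A}; cost 0
[col 3] HR: children H:{T}, R:{T} ∩→ {T}; cost 0
[col 3] HRS: children HR:{T}, S:{A} ∪→ {A,T}; cost 1
[col 3] HNRS: children HRS:{A,T}, N:{C} ∪→ {A,C,T}; cost 1
[col 4] HR: children H:{T}, R:{C} ∪→ {C,T}; cost 1
[col 4] HRS: children HR:{C,T}, S:{T} ∩→ {T}; cost 0
[col 4] HNRS: children HRS:{T}, N:{C} ∪→ {C,T}; cost 1
per-site changes: [3, 3, 1, 2, 2]; total = 11

A,G,T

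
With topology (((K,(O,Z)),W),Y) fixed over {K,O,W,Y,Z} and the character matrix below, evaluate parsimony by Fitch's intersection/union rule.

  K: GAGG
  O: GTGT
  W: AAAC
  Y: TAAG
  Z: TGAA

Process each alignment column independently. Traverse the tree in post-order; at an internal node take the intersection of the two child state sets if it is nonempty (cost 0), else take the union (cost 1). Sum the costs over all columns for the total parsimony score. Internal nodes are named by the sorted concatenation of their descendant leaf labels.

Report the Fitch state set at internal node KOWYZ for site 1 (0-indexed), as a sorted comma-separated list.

OZ@0: {G} ∪ {T} = {G,T} (union, +1)
KOZ@0: {G} ∩ {G,T} = {G} (intersection, +0)
KOWZ@0: {G} ∪ {A} = {A,G} (union, +1)
KOWYZ@0: {A,G} ∪ {T} = {A,G,T} (union, +1)
OZ@1: {T} ∪ {G} = {G,T} (union, +1)
KOZ@1: {A} ∪ {G,T} = {A,G,T} (union, +1)
KOWZ@1: {A,G,T} ∩ {A} = {A} (intersection, +0)
KOWYZ@1: {A} ∩ {A} = {A} (intersection, +0)
OZ@2: {G} ∪ {A} = {A,G} (union, +1)
KOZ@2: {G} ∩ {A,G} = {G} (intersection, +0)
KOWZ@2: {G} ∪ {A} = {A,G} (union, +1)
KOWYZ@2: {A,G} ∩ {A} = {A} (intersection, +0)
OZ@3: {T} ∪ {A} = {A,T} (union, +1)
KOZ@3: {G} ∪ {A,T} = {A,G,T} (union, +1)
KOWZ@3: {A,G,T} ∪ {C} = {A,C,G,T} (union, +1)
KOWYZ@3: {A,C,G,T} ∩ {G} = {G} (intersection, +0)
per-site changes: [3, 2, 2, 3]; total = 10

A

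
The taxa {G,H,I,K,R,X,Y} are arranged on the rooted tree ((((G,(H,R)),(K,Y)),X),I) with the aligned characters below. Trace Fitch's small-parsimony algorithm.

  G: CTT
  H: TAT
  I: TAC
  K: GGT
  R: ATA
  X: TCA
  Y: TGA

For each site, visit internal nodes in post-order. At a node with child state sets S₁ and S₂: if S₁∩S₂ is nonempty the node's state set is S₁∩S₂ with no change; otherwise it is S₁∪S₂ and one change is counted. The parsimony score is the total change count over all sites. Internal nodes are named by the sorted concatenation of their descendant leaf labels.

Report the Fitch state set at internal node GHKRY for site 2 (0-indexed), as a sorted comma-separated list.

T

site 0, node HR: H={T} ∪ R={A} → {A,T} (+1)
site 0, node GHR: G={C} ∪ HR={A,T} → {A,C,T} (+1)
site 0, node KY: K={G} ∪ Y={T} → {G,T} (+1)
site 0, node GHKRY: GHR={A,C,T} ∩ KY={G,T} → {T} (+0)
site 0, node GHKRXY: GHKRY={T} ∩ X={T} → {T} (+0)
site 0, node GHIKRXY: GHKRXY={T} ∩ I={T} → {T} (+0)
site 1, node HR: H={A} ∪ R={T} → {A,T} (+1)
site 1, node GHR: G={T} ∩ HR={A,T} → {T} (+0)
site 1, node KY: K={G} ∩ Y={G} → {G} (+0)
site 1, node GHKRY: GHR={T} ∪ KY={G} → {G,T} (+1)
site 1, node GHKRXY: GHKRY={G,T} ∪ X={C} → {C,G,T} (+1)
site 1, node GHIKRXY: GHKRXY={C,G,T} ∪ I={A} → {A,C,G,T} (+1)
site 2, node HR: H={T} ∪ R={A} → {A,T} (+1)
site 2, node GHR: G={T} ∩ HR={A,T} → {T} (+0)
site 2, node KY: K={T} ∪ Y={A} → {A,T} (+1)
site 2, node GHKRY: GHR={T} ∩ KY={A,T} → {T} (+0)
site 2, node GHKRXY: GHKRY={T} ∪ X={A} → {A,T} (+1)
site 2, node GHIKRXY: GHKRXY={A,T} ∪ I={C} → {A,C,T} (+1)
per-site changes: [3, 4, 4]; total = 11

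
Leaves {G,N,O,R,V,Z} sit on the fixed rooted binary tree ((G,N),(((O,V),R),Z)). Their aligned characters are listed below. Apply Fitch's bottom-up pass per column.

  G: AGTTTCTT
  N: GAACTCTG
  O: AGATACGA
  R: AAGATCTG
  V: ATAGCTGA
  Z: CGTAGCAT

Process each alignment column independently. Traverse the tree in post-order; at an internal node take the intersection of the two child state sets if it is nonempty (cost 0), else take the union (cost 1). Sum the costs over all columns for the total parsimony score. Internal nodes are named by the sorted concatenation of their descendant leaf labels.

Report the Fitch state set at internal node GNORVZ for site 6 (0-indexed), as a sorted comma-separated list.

[col 0] GN: children G:{A}, N:{G} ∪→ {A,G}; cost 1
[col 0] OV: children O:{A}, V:{A} ∩→ {A}; cost 0
[col 0] ORV: children OV:{A}, R:{A} ∩→ {A}; cost 0
[col 0] ORVZ: children ORV:{A}, Z:{C} ∪→ {A,C}; cost 1
[col 0] GNORVZ: children GN:{A,G}, ORVZ:{A,C} ∩→ {A}; cost 0
[col 1] GN: children G:{G}, N:{A} ∪→ {A,G}; cost 1
[col 1] OV: children O:{G}, V:{T} ∪→ {G,T}; cost 1
[col 1] ORV: children OV:{G,T}, R:{A} ∪→ {A,G,T}; cost 1
[col 1] ORVZ: children ORV:{A,G,T}, Z:{G} ∩→ {G}; cost 0
[col 1] GNORVZ: children GN:{A,G}, ORVZ:{G} ∩→ {G}; cost 0
[col 2] GN: children G:{T}, N:{A} ∪→ {A,T}; cost 1
[col 2] OV: children O:{A}, V:{A} ∩→ {A}; cost 0
[col 2] ORV: children OV:{A}, R:{G} ∪→ {A,G}; cost 1
[col 2] ORVZ: children ORV:{A,G}, Z:{T} ∪→ {A,G,T}; cost 1
[col 2] GNORVZ: children GN:{A,T}, ORVZ:{A,G,T} ∩→ {A,T}; cost 0
[col 3] GN: children G:{T}, N:{C} ∪→ {C,T}; cost 1
[col 3] OV: children O:{T}, V:{G} ∪→ {G,T}; cost 1
[col 3] ORV: children OV:{G,T}, R:{A} ∪→ {A,G,T}; cost 1
[col 3] ORVZ: children ORV:{A,G,T}, Z:{A} ∩→ {A}; cost 0
[col 3] GNORVZ: children GN:{C,T}, ORVZ:{A} ∪→ {A,C,T}; cost 1
[col 4] GN: children G:{T}, N:{T} ∩→ {T}; cost 0
[col 4] OV: children O:{A}, V:{C} ∪→ {A,C}; cost 1
[col 4] ORV: children OV:{A,C}, R:{T} ∪→ {A,C,T}; cost 1
[col 4] ORVZ: children ORV:{A,C,T}, Z:{G} ∪→ {A,C,G,T}; cost 1
[col 4] GNORVZ: children GN:{T}, ORVZ:{A,C,G,T} ∩→ {T}; cost 0
[col 5] GN: children G:{C}, N:{C} ∩→ {C}; cost 0
[col 5] OV: children O:{C}, V:{T} ∪→ {C,T}; cost 1
[col 5] ORV: children OV:{C,T}, R:{C} ∩→ {C}; cost 0
[col 5] ORVZ: children ORV:{C}, Z:{C} ∩→ {C}; cost 0
[col 5] GNORVZ: children GN:{C}, ORVZ:{C} ∩→ {C}; cost 0
[col 6] GN: children G:{T}, N:{T} ∩→ {T}; cost 0
[col 6] OV: children O:{G}, V:{G} ∩→ {G}; cost 0
[col 6] ORV: children OV:{G}, R:{T} ∪→ {G,T}; cost 1
[col 6] ORVZ: children ORV:{G,T}, Z:{A} ∪→ {A,G,T}; cost 1
[col 6] GNORVZ: children GN:{T}, ORVZ:{A,G,T} ∩→ {T}; cost 0
[col 7] GN: children G:{T}, N:{G} ∪→ {G,T}; cost 1
[col 7] OV: children O:{A}, V:{A} ∩→ {A}; cost 0
[col 7] ORV: children OV:{A}, R:{G} ∪→ {A,G}; cost 1
[col 7] ORVZ: children ORV:{A,G}, Z:{T} ∪→ {A,G,T}; cost 1
[col 7] GNORVZ: children GN:{G,T}, ORVZ:{A,G,T} ∩→ {G,T}; cost 0
per-site changes: [2, 3, 3, 4, 3, 1, 2, 3]; total = 21

T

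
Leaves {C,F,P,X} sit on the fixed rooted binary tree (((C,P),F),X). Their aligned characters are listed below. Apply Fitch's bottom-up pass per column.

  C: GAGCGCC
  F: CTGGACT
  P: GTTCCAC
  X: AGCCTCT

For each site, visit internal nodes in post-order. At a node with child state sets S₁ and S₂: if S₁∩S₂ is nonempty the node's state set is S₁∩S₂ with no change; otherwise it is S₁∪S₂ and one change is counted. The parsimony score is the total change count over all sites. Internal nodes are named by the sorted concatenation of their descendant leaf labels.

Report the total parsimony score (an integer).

12

[col 0] CP: children C:{G}, P:{G} ∩→ {G}; cost 0
[col 0] CFP: children CP:{G}, F:{C} ∪→ {C,G}; cost 1
[col 0] CFPX: children CFP:{C,G}, X:{A} ∪→ {A,C,G}; cost 1
[col 1] CP: children C:{A}, P:{T} ∪→ {A,T}; cost 1
[col 1] CFP: children CP:{A,T}, F:{T} ∩→ {T}; cost 0
[col 1] CFPX: children CFP:{T}, X:{G} ∪→ {G,T}; cost 1
[col 2] CP: children C:{G}, P:{T} ∪→ {G,T}; cost 1
[col 2] CFP: children CP:{G,T}, F:{G} ∩→ {G}; cost 0
[col 2] CFPX: children CFP:{G}, X:{C} ∪→ {C,G}; cost 1
[col 3] CP: children C:{C}, P:{C} ∩→ {C}; cost 0
[col 3] CFP: children CP:{C}, F:{G} ∪→ {C,G}; cost 1
[col 3] CFPX: children CFP:{C,G}, X:{C} ∩→ {C}; cost 0
[col 4] CP: children C:{G}, P:{C} ∪→ {C,G}; cost 1
[col 4] CFP: children CP:{C,G}, F:{A} ∪→ {A,C,G}; cost 1
[col 4] CFPX: children CFP:{A,C,G}, X:{T} ∪→ {A,C,G,T}; cost 1
[col 5] CP: children C:{C}, P:{A} ∪→ {A,C}; cost 1
[col 5] CFP: children CP:{A,C}, F:{C} ∩→ {C}; cost 0
[col 5] CFPX: children CFP:{C}, X:{C} ∩→ {C}; cost 0
[col 6] CP: children C:{C}, P:{C} ∩→ {C}; cost 0
[col 6] CFP: children CP:{C}, F:{T} ∪→ {C,T}; cost 1
[col 6] CFPX: children CFP:{C,T}, X:{T} ∩→ {T}; cost 0
per-site changes: [2, 2, 2, 1, 3, 1, 1]; total = 12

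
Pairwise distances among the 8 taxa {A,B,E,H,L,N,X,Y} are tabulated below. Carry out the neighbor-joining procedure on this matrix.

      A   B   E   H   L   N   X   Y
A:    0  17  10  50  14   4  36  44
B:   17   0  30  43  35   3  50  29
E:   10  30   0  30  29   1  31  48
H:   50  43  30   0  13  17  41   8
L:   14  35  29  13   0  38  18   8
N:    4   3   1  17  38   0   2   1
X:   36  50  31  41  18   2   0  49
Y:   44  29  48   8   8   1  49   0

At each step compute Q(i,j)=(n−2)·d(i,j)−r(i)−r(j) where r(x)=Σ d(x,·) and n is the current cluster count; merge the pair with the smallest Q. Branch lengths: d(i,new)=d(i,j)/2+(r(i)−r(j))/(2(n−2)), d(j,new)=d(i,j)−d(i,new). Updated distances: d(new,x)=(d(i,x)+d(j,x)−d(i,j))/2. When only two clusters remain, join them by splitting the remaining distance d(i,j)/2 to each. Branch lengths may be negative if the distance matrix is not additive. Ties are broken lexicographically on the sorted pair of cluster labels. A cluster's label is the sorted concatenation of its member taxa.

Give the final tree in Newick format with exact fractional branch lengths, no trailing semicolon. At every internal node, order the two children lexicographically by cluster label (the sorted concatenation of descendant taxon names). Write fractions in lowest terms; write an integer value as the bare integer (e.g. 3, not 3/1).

step 1: merge (H,Y) at d=8, Q=-341; branch lengths H→21/4, Y→11/4; new cluster HY
  updated: d(A,HY)=43, d(B,HY)=32, d(E,HY)=35, d(HY,L)=13/2, d(HY,N)=5, d(HY,X)=41
step 2: merge (HY,L) at d=13/2, Q=-541/2; branch lengths HY→109/20, L→21/20; new cluster HLY
  updated: d(A,HLY)=101/4, d(B,HLY)=121/4, d(E,HLY)=115/4, d(HLY,N)=73/4, d(HLY,X)=105/4
step 3: merge (HLY,X) at d=105/4, Q=-169; branch lengths HLY→177/16, X→243/16; new cluster HLXY
  updated: d(A,HLXY)=35/2, d(B,HLXY)=27, d(E,HLXY)=67/4, d(HLXY,N)=-3
step 4: merge (A,E) at d=10, Q=-305/4; branch lengths A→83/24, E→157/24; new cluster AE
  updated: d(AE,B)=37/2, d(AE,HLXY)=97/8, d(AE,N)=-5/2
step 5: merge (AE,HLXY) at d=97/8, Q=-40; branch lengths AE→65/16, HLXY→129/16; new cluster AEHLXY
  updated: d(AEHLXY,B)=267/16, d(AEHLXY,N)=-141/16
step 6: merge (AEHLXY,B) at d=267/16, Q=-87/8; branch lengths AEHLXY→39/16, B→57/4; new cluster ABEHLXY
  updated: d(ABEHLXY,N)=-45/4
step 7: merge (ABEHLXY,N) at d=-45/4; branch lengths ABEHLXY→-45/8, N→-45/8; new cluster ABEHLNXY
final tree: ((((A:83/24,E:157/24):65/16,(((H:21/4,Y:11/4):109/20,L:21/20):177/16,X:243/16):129/16):39/16,B:57/4):-45/8,N:-45/8)
total length: 1093/16

((((A:83/24,E:157/24):65/16,(((H:21/4,Y:11/4):109/20,L:21/20):177/16,X:243/16):129/16):39/16,B:57/4):-45/8,N:-45/8)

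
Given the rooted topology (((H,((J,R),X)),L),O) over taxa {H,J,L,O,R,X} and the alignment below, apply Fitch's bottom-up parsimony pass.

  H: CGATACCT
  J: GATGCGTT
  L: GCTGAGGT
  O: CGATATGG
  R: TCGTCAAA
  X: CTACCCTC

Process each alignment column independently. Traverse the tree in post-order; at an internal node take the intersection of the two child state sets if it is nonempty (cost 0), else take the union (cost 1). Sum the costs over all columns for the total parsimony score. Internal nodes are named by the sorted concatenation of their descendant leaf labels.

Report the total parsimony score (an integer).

site 0, node JR: J={G} ∪ R={T} → {G,T} (+1)
site 0, node JRX: JR={G,T} ∪ X={C} → {C,G,T} (+1)
site 0, node HJRX: H={C} ∩ JRX={C,G,T} → {C} (+0)
site 0, node HJLRX: HJRX={C} ∪ L={G} → {C,G} (+1)
site 0, node HJLORX: HJLRX={C,G} ∩ O={C} → {C} (+0)
site 1, node JR: J={A} ∪ R={C} → {A,C} (+1)
site 1, node JRX: JR={A,C} ∪ X={T} → {A,C,T} (+1)
site 1, node HJRX: H={G} ∪ JRX={A,C,T} → {A,C,G,T} (+1)
site 1, node HJLRX: HJRX={A,C,G,T} ∩ L={C} → {C} (+0)
site 1, node HJLORX: HJLRX={C} ∪ O={G} → {C,G} (+1)
site 2, node JR: J={T} ∪ R={G} → {G,T} (+1)
site 2, node JRX: JR={G,T} ∪ X={A} → {A,G,T} (+1)
site 2, node HJRX: H={A} ∩ JRX={A,G,T} → {A} (+0)
site 2, node HJLRX: HJRX={A} ∪ L={T} → {A,T} (+1)
site 2, node HJLORX: HJLRX={A,T} ∩ O={A} → {A} (+0)
site 3, node JR: J={G} ∪ R={T} → {G,T} (+1)
site 3, node JRX: JR={G,T} ∪ X={C} → {C,G,T} (+1)
site 3, node HJRX: H={T} ∩ JRX={C,G,T} → {T} (+0)
site 3, node HJLRX: HJRX={T} ∪ L={G} → {G,T} (+1)
site 3, node HJLORX: HJLRX={G,T} ∩ O={T} → {T} (+0)
site 4, node JR: J={C} ∩ R={C} → {C} (+0)
site 4, node JRX: JR={C} ∩ X={C} → {C} (+0)
site 4, node HJRX: H={A} ∪ JRX={C} → {A,C} (+1)
site 4, node HJLRX: HJRX={A,C} ∩ L={A} → {A} (+0)
site 4, node HJLORX: HJLRX={A} ∩ O={A} → {A} (+0)
site 5, node JR: J={G} ∪ R={A} → {A,G} (+1)
site 5, node JRX: JR={A,G} ∪ X={C} → {A,C,G} (+1)
site 5, node HJRX: H={C} ∩ JRX={A,C,G} → {C} (+0)
site 5, node HJLRX: HJRX={C} ∪ L={G} → {C,G} (+1)
site 5, node HJLORX: HJLRX={C,G} ∪ O={T} → {C,G,T} (+1)
site 6, node JR: J={T} ∪ R={A} → {A,T} (+1)
site 6, node JRX: JR={A,T} ∩ X={T} → {T} (+0)
site 6, node HJRX: H={C} ∪ JRX={T} → {C,T} (+1)
site 6, node HJLRX: HJRX={C,T} ∪ L={G} → {C,G,T} (+1)
site 6, node HJLORX: HJLRX={C,G,T} ∩ O={G} → {G} (+0)
site 7, node JR: J={T} ∪ R={A} → {A,T} (+1)
site 7, node JRX: JR={A,T} ∪ X={C} → {A,C,T} (+1)
site 7, node HJRX: H={T} ∩ JRX={A,C,T} → {T} (+0)
site 7, node HJLRX: HJRX={T} ∩ L={T} → {T} (+0)
site 7, node HJLORX: HJLRX={T} ∪ O={G} → {G,T} (+1)
per-site changes: [3, 4, 3, 3, 1, 4, 3, 3]; total = 24

24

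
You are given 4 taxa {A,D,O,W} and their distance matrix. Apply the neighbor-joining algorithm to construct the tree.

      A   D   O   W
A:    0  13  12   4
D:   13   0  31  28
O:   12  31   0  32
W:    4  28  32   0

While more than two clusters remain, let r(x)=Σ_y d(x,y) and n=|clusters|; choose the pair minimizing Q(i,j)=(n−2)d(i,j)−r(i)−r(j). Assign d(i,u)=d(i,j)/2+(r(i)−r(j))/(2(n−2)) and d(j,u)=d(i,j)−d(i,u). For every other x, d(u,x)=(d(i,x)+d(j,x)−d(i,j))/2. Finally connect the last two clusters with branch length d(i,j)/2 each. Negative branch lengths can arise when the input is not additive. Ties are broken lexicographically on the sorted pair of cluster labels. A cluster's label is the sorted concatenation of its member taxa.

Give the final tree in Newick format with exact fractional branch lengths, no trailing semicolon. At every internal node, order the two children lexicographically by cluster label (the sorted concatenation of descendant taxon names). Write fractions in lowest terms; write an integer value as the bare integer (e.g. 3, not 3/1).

iteration 1: select A,W (d=4, Q=-85); attach at lengths (-27/4, 43/4); label the merged cluster AW
  updated: d(AW,D)=37/2, d(AW,O)=20
iteration 2: select AW,D (d=37/2, Q=-139/2); attach at lengths (15/4, 59/4); label the merged cluster ADW
  updated: d(ADW,O)=65/4
iteration 3: select ADW,O (d=65/4); attach at lengths (65/8, 65/8); label the merged cluster ADOW
final tree: (((A:-27/4,W:43/4):15/4,D:59/4):65/8,O:65/8)
total length: 155/4

(((A:-27/4,W:43/4):15/4,D:59/4):65/8,O:65/8)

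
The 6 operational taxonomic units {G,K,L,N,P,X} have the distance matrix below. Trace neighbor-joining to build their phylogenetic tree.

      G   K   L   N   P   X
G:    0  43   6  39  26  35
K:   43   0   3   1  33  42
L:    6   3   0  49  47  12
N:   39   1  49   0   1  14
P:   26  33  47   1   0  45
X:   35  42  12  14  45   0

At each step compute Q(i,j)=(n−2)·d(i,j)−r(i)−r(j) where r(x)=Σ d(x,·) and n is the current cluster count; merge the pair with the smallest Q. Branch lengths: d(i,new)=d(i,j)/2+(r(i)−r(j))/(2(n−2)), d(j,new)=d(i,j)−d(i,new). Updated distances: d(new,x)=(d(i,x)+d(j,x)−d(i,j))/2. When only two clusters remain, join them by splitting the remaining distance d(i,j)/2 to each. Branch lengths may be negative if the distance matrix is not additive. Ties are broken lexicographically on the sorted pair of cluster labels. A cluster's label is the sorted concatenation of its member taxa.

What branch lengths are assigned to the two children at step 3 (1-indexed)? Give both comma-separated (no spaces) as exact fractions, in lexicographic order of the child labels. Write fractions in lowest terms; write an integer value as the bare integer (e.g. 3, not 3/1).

iteration 1: select N,P (d=1, Q=-252); attach at lengths (-11/2, 13/2); label the merged cluster NP
  updated: d(G,NP)=32, d(K,NP)=33/2, d(L,NP)=95/2, d(NP,X)=29
iteration 2: select K,NP (d=33/2, Q=-180); attach at lengths (29/6, 35/3); label the merged cluster KNP
  updated: d(G,KNP)=117/4, d(KNP,L)=17, d(KNP,X)=109/4
iteration 3: select G,L (d=6, Q=-373/4); attach at lengths (189/16, -93/16); label the merged cluster GL
  updated: d(GL,KNP)=161/8, d(GL,X)=41/2
iteration 4: select GL,KNP (d=161/8, Q=-543/8); attach at lengths (107/16, 215/16); label the merged cluster GKLNP
  updated: d(GKLNP,X)=221/16
iteration 5: select GKLNP,X (d=221/16); attach at lengths (221/32, 221/32); label the merged cluster GKLNPX
final tree: (((G:189/16,L:-93/16):107/16,(K:29/6,(N:-11/2,P:13/2):35/3):215/16):221/32,X:221/32)
total length: 919/16

189/16,-93/16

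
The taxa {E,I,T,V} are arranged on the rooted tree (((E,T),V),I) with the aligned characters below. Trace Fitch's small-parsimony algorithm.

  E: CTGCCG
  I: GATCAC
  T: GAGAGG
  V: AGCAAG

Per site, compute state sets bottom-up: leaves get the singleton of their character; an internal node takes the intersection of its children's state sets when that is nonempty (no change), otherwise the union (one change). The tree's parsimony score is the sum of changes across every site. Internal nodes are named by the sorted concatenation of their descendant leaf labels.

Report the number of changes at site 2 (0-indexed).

2

[col 0] ET: children E:{C}, T:{G} ∪→ {C,G}; cost 1
[col 0] ETV: children ET:{C,G}, V:{A} ∪→ {A,C,G}; cost 1
[col 0] EITV: children ETV:{A,C,G}, I:{G} ∩→ {G}; cost 0
[col 1] ET: children E:{T}, T:{A} ∪→ {A,T}; cost 1
[col 1] ETV: children ET:{A,T}, V:{G} ∪→ {A,G,T}; cost 1
[col 1] EITV: children ETV:{A,G,T}, I:{A} ∩→ {A}; cost 0
[col 2] ET: children E:{G}, T:{G} ∩→ {G}; cost 0
[col 2] ETV: children ET:{G}, V:{C} ∪→ {C,G}; cost 1
[col 2] EITV: children ETV:{C,G}, I:{T} ∪→ {C,G,T}; cost 1
[col 3] ET: children E:{C}, T:{A} ∪→ {A,C}; cost 1
[col 3] ETV: children ET:{A,C}, V:{A} ∩→ {A}; cost 0
[col 3] EITV: children ETV:{A}, I:{C} ∪→ {A,C}; cost 1
[col 4] ET: children E:{C}, T:{G} ∪→ {C,G}; cost 1
[col 4] ETV: children ET:{C,G}, V:{A} ∪→ {A,C,G}; cost 1
[col 4] EITV: children ETV:{A,C,G}, I:{A} ∩→ {A}; cost 0
[col 5] ET: children E:{G}, T:{G} ∩→ {G}; cost 0
[col 5] ETV: children ET:{G}, V:{G} ∩→ {G}; cost 0
[col 5] EITV: children ETV:{G}, I:{C} ∪→ {C,G}; cost 1
per-site changes: [2, 2, 2, 2, 2, 1]; total = 11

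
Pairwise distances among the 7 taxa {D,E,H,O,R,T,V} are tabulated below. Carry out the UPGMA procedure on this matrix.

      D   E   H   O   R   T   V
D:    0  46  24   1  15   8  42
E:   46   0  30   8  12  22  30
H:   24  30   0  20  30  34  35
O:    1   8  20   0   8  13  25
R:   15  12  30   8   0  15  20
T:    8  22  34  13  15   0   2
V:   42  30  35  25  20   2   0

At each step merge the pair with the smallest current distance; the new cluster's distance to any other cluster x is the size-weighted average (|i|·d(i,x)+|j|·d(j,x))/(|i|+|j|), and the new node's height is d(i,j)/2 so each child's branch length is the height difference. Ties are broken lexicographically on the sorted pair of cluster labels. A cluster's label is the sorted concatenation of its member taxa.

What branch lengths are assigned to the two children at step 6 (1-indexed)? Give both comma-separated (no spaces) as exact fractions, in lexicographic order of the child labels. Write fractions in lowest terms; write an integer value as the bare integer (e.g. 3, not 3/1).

1. join D+O (d=1) ⇒ DO; edges |D|=1/2, |O|=1/2
  updated: d(DO,E)=27, d(DO,H)=22, d(DO,R)=23/2, d(DO,T)=21/2, d(DO,V)=67/2
2. join T+V (d=2) ⇒ TV; edges |T|=1, |V|=1
  updated: d(DO,TV)=22, d(E,TV)=26, d(H,TV)=69/2, d(R,TV)=35/2
3. join DO+R (d=23/2) ⇒ DOR; edges |DO|=21/4, |R|=23/4
  updated: d(DOR,E)=22, d(DOR,H)=74/3, d(DOR,TV)=41/2
4. join DOR+TV (d=41/2) ⇒ DORTV; edges |DOR|=9/2, |TV|=37/4
  updated: d(DORTV,E)=118/5, d(DORTV,H)=143/5
5. join DORTV+E (d=118/5) ⇒ DEORTV; edges |DORTV|=31/20, |E|=59/5
  updated: d(DEORTV,H)=173/6
6. join DEORTV+H (d=173/6) ⇒ DEHORTV; edges |DEORTV|=157/60, |H|=173/12
final tree: (((((D:1/2,O:1/2):21/4,R:23/4):9/2,(T:1,V:1):37/4):31/20,E:59/5):157/60,H:173/12)
total length: 872/15

157/60,173/12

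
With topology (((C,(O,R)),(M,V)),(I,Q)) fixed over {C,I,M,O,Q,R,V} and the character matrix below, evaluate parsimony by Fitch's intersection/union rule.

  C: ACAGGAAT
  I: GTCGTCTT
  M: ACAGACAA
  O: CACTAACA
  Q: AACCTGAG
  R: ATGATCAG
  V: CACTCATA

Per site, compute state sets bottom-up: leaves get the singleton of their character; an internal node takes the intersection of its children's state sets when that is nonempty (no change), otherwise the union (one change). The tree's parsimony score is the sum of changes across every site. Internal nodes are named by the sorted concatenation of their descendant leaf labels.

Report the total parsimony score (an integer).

29

site 0, node OR: O={C} ∪ R={A} → {A,C} (+1)
site 0, node COR: C={A} ∩ OR={A,C} → {A} (+0)
site 0, node MV: M={A} ∪ V={C} → {A,C} (+1)
site 0, node CMORV: COR={A} ∩ MV={A,C} → {A} (+0)
site 0, node IQ: I={G} ∪ Q={A} → {A,G} (+1)
site 0, node CIMOQRV: CMORV={A} ∩ IQ={A,G} → {A} (+0)
site 1, node OR: O={A} ∪ R={T} → {A,T} (+1)
site 1, node COR: C={C} ∪ OR={A,T} → {A,C,T} (+1)
site 1, node MV: M={C} ∪ V={A} → {A,C} (+1)
site 1, node CMORV: COR={A,C,T} ∩ MV={A,C} → {A,C} (+0)
site 1, node IQ: I={T} ∪ Q={A} → {A,T} (+1)
site 1, node CIMOQRV: CMORV={A,C} ∩ IQ={A,T} → {A} (+0)
site 2, node OR: O={C} ∪ R={G} → {C,G} (+1)
site 2, node COR: C={A} ∪ OR={C,G} → {A,C,G} (+1)
site 2, node MV: M={A} ∪ V={C} → {A,C} (+1)
site 2, node CMORV: COR={A,C,G} ∩ MV={A,C} → {A,C} (+0)
site 2, node IQ: I={C} ∩ Q={C} → {C} (+0)
site 2, node CIMOQRV: CMORV={A,C} ∩ IQ={C} → {C} (+0)
site 3, node OR: O={T} ∪ R={A} → {A,T} (+1)
site 3, node COR: C={G} ∪ OR={A,T} → {A,G,T} (+1)
site 3, node MV: M={G} ∪ V={T} → {G,T} (+1)
site 3, node CMORV: COR={A,G,T} ∩ MV={G,T} → {G,T} (+0)
site 3, node IQ: I={G} ∪ Q={C} → {C,G} (+1)
site 3, node CIMOQRV: CMORV={G,T} ∩ IQ={C,G} → {G} (+0)
site 4, node OR: O={A} ∪ R={T} → {A,T} (+1)
site 4, node COR: C={G} ∪ OR={A,T} → {A,G,T} (+1)
site 4, node MV: M={A} ∪ V={C} → {A,C} (+1)
site 4, node CMORV: COR={A,G,T} ∩ MV={A,C} → {A} (+0)
site 4, node IQ: I={T} ∩ Q={T} → {T} (+0)
site 4, node CIMOQRV: CMORV={A} ∪ IQ={T} → {A,T} (+1)
site 5, node OR: O={A} ∪ R={C} → {A,C} (+1)
site 5, node COR: C={A} ∩ OR={A,C} → {A} (+0)
site 5, node MV: M={C} ∪ V={A} → {A,C} (+1)
site 5, node CMORV: COR={A} ∩ MV={A,C} → {A} (+0)
site 5, node IQ: I={C} ∪ Q={G} → {C,G} (+1)
site 5, node CIMOQRV: CMORV={A} ∪ IQ={C,G} → {A,C,G} (+1)
site 6, node OR: O={C} ∪ R={A} → {A,C} (+1)
site 6, node COR: C={A} ∩ OR={A,C} → {A} (+0)
site 6, node MV: M={A} ∪ V={T} → {A,T} (+1)
site 6, node CMORV: COR={A} ∩ MV={A,T} → {A} (+0)
site 6, node IQ: I={T} ∪ Q={A} → {A,T} (+1)
site 6, node CIMOQRV: CMORV={A} ∩ IQ={A,T} → {A} (+0)
site 7, node OR: O={A} ∪ R={G} → {A,G} (+1)
site 7, node COR: C={T} ∪ OR={A,G} → {A,G,T} (+1)
site 7, node MV: M={A} ∩ V={A} → {A} (+0)
site 7, node CMORV: COR={A,G,T} ∩ MV={A} → {A} (+0)
site 7, node IQ: I={T} ∪ Q={G} → {G,T} (+1)
site 7, node CIMOQRV: CMORV={A} ∪ IQ={G,T} → {A,G,T} (+1)
per-site changes: [3, 4, 3, 4, 4, 4, 3, 4]; total = 29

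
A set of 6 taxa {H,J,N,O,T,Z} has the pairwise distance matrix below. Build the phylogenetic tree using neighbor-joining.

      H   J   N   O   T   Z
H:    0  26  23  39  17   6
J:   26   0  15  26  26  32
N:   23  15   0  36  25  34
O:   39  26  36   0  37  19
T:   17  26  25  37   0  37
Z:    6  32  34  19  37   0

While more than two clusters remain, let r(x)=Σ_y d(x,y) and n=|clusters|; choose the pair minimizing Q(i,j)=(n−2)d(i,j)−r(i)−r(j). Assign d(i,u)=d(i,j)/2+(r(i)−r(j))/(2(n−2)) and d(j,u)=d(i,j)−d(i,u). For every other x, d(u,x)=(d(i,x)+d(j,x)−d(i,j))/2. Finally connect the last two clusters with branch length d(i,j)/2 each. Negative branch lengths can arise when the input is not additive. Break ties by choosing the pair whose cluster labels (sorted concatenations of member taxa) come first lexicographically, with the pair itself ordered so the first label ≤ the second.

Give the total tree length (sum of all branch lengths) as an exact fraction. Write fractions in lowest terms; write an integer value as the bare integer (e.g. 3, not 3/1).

1099/16

step 1: merge (H,Z) at d=6, Q=-215; branch lengths H→7/8, Z→41/8; new cluster HZ
  updated: d(HZ,J)=26, d(HZ,N)=51/2, d(HZ,O)=26, d(HZ,T)=24
step 2: merge (J,N) at d=15, Q=-299/2; branch lengths J→73/12, N→107/12; new cluster JN
  updated: d(HZ,JN)=73/4, d(JN,O)=47/2, d(JN,T)=18
step 3: merge (HZ,O) at d=26, Q=-411/4; branch lengths HZ→135/16, O→281/16; new cluster HOZ
  updated: d(HOZ,JN)=63/8, d(HOZ,T)=35/2
step 4: merge (HOZ,JN) at d=63/8, Q=-347/8; branch lengths HOZ→59/16, JN→67/16; new cluster HJNOZ
  updated: d(HJNOZ,T)=221/16
step 5: merge (HJNOZ,T) at d=221/16; branch lengths HJNOZ→221/32, T→221/32; new cluster HJNOTZ
final tree: ((((H:7/8,Z:41/8):135/16,O:281/16):59/16,(J:73/12,N:107/12):67/16):221/32,T:221/32)
total length: 1099/16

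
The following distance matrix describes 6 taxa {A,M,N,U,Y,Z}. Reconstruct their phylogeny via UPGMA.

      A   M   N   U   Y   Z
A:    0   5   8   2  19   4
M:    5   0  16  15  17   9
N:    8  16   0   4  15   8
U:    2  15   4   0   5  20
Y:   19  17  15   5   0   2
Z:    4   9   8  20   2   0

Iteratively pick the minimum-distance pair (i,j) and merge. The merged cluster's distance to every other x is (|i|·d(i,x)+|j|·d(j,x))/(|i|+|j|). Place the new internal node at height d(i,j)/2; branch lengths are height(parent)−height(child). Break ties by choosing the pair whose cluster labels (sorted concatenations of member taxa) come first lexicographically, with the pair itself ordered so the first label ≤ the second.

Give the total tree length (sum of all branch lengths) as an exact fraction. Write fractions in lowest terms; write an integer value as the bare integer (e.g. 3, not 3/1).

1399/60

1. join A+U (d=2) ⇒ AU; edges |A|=1, |U|=1
  updated: d(AU,M)=10, d(AU,N)=6, d(AU,Y)=12, d(AU,Z)=12
2. join Y+Z (d=2) ⇒ YZ; edges |Y|=1, |Z|=1
  updated: d(AU,YZ)=12, d(M,YZ)=13, d(N,YZ)=23/2
3. join AU+N (d=6) ⇒ ANU; edges |AU|=2, |N|=3
  updated: d(ANU,M)=12, d(ANU,YZ)=71/6
4. join ANU+YZ (d=71/6) ⇒ ANUYZ; edges |ANU|=35/12, |YZ|=59/12
  updated: d(ANUYZ,M)=62/5
5. join ANUYZ+M (d=62/5) ⇒ AMNUYZ; edges |ANUYZ|=17/60, |M|=31/5
final tree: ((((A:1,U:1):2,N:3):35/12,(Y:1,Z:1):59/12):17/60,M:31/5)
total length: 1399/60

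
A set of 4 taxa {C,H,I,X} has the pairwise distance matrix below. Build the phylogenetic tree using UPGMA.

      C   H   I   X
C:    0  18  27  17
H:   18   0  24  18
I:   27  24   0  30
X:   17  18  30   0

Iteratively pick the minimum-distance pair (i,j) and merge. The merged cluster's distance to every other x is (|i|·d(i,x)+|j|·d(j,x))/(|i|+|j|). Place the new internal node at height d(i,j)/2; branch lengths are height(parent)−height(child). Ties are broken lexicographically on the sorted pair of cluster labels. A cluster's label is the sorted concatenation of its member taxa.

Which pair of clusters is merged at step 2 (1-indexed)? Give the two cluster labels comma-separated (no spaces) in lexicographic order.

step 1: merge (C,X) at d=17; branch lengths C→17/2, X→17/2; new cluster CX
  updated: d(CX,H)=18, d(CX,I)=57/2
step 2: merge (CX,H) at d=18; branch lengths CX→1/2, H→9; new cluster CHX
  updated: d(CHX,I)=27
step 3: merge (CHX,I) at d=27; branch lengths CHX→9/2, I→27/2; new cluster CHIX
final tree: (((C:17/2,X:17/2):1/2,H:9):9/2,I:27/2)
total length: 89/2

CX,H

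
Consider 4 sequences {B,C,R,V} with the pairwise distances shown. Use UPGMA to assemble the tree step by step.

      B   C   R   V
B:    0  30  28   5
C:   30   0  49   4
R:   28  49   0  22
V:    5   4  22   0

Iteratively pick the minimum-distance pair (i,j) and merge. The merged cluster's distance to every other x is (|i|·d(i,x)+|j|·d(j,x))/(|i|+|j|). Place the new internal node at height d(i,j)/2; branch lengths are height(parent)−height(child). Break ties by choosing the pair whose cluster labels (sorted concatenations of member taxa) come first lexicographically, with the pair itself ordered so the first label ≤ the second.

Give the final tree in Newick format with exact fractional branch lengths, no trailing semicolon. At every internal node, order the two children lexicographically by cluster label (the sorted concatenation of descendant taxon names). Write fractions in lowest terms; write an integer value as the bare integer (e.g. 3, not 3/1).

((B:35/4,(C:2,V:2):27/4):31/4,R:33/2)

iteration 1: select C,V (d=4); attach at lengths (2, 2); label the merged cluster CV
  updated: d(B,CV)=35/2, d(CV,R)=71/2
iteration 2: select B,CV (d=35/2); attach at lengths (35/4, 27/4); label the merged cluster BCV
  updated: d(BCV,R)=33
iteration 3: select BCV,R (d=33); attach at lengths (31/4, 33/2); label the merged cluster BCRV
final tree: ((B:35/4,(C:2,V:2):27/4):31/4,R:33/2)
total length: 175/4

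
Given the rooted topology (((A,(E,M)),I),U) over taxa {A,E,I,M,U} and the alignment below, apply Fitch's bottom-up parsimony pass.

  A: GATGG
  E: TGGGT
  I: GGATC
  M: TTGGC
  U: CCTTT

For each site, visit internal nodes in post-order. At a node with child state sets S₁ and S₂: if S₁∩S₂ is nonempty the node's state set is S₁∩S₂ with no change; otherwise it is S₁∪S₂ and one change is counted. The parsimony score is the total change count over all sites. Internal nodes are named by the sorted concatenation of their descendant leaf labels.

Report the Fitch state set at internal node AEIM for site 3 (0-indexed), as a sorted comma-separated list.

[col 0] EM: children E:{T}, M:{T} ∩→ {T}; cost 0
[col 0] AEM: children A:{G}, EM:{T} ∪→ {G,T}; cost 1
[col 0] AEIM: children AEM:{G,T}, I:{G} ∩→ {G}; cost 0
[col 0] AEIMU: children AEIM:{G}, U:{C} ∪→ {C,G}; cost 1
[col 1] EM: children E:{G}, M:{T} ∪→ {G,T}; cost 1
[col 1] AEM: children A:{A}, EM:{G,T} ∪→ {A,G,T}; cost 1
[col 1] AEIM: children AEM:{A,G,T}, I:{G} ∩→ {G}; cost 0
[col 1] AEIMU: children AEIM:{G}, U:{C} ∪→ {C,G}; cost 1
[col 2] EM: children E:{G}, M:{G} ∩→ {G}; cost 0
[col 2] AEM: children A:{T}, EM:{G} ∪→ {G,T}; cost 1
[col 2] AEIM: children AEM:{G,T}, I:{A} ∪→ {A,G,T}; cost 1
[col 2] AEIMU: children AEIM:{A,G,T}, U:{T} ∩→ {T}; cost 0
[col 3] EM: children E:{G}, M:{G} ∩→ {G}; cost 0
[col 3] AEM: children A:{G}, EM:{G} ∩→ {G}; cost 0
[col 3] AEIM: children AEM:{G}, I:{T} ∪→ {G,T}; cost 1
[col 3] AEIMU: children AEIM:{G,T}, U:{T} ∩→ {T}; cost 0
[col 4] EM: children E:{T}, M:{C} ∪→ {C,T}; cost 1
[col 4] AEM: children A:{G}, EM:{C,T} ∪→ {C,G,T}; cost 1
[col 4] AEIM: children AEM:{C,G,T}, I:{C} ∩→ {C}; cost 0
[col 4] AEIMU: children AEIM:{C}, U:{T} ∪→ {C,T}; cost 1
per-site changes: [2, 3, 2, 1, 3]; total = 11

G,T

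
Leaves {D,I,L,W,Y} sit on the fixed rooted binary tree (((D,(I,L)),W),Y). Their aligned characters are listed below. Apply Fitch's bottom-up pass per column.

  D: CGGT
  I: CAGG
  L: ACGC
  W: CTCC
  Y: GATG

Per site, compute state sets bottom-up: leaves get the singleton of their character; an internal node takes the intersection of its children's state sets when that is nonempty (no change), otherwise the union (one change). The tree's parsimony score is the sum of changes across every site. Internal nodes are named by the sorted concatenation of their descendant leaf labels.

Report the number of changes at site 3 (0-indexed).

site 0, node IL: I={C} ∪ L={A} → {A,C} (+1)
site 0, node DIL: D={C} ∩ IL={A,C} → {C} (+0)
site 0, node DILW: DIL={C} ∩ W={C} → {C} (+0)
site 0, node DILWY: DILW={C} ∪ Y={G} → {C,G} (+1)
site 1, node IL: I={A} ∪ L={C} → {A,C} (+1)
site 1, node DIL: D={G} ∪ IL={A,C} → {A,C,G} (+1)
site 1, node DILW: DIL={A,C,G} ∪ W={T} → {A,C,G,T} (+1)
site 1, node DILWY: DILW={A,C,G,T} ∩ Y={A} → {A} (+0)
site 2, node IL: I={G} ∩ L={G} → {G} (+0)
site 2, node DIL: D={G} ∩ IL={G} → {G} (+0)
site 2, node DILW: DIL={G} ∪ W={C} → {C,G} (+1)
site 2, node DILWY: DILW={C,G} ∪ Y={T} → {C,G,T} (+1)
site 3, node IL: I={G} ∪ L={C} → {C,G} (+1)
site 3, node DIL: D={T} ∪ IL={C,G} → {C,G,T} (+1)
site 3, node DILW: DIL={C,G,T} ∩ W={C} → {C} (+0)
site 3, node DILWY: DILW={C} ∪ Y={G} → {C,G} (+1)
per-site changes: [2, 3, 2, 3]; total = 10

3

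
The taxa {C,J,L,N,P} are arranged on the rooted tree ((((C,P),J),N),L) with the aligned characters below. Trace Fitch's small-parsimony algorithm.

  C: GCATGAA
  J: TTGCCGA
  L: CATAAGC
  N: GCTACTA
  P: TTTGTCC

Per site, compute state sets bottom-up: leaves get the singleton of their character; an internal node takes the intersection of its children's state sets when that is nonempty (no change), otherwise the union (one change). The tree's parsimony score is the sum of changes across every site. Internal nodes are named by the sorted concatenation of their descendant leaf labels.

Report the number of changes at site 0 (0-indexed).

site 0, node CP: C={G} ∪ P={T} → {G,T} (+1)
site 0, node CJP: CP={G,T} ∩ J={T} → {T} (+0)
site 0, node CJNP: CJP={T} ∪ N={G} → {G,T} (+1)
site 0, node CJLNP: CJNP={G,T} ∪ L={C} → {C,G,T} (+1)
site 1, node CP: C={C} ∪ P={T} → {C,T} (+1)
site 1, node CJP: CP={C,T} ∩ J={T} → {T} (+0)
site 1, node CJNP: CJP={T} ∪ N={C} → {C,T} (+1)
site 1, node CJLNP: CJNP={C,T} ∪ L={A} → {A,C,T} (+1)
site 2, node CP: C={A} ∪ P={T} → {A,T} (+1)
site 2, node CJP: CP={A,T} ∪ J={G} → {A,G,T} (+1)
site 2, node CJNP: CJP={A,G,T} ∩ N={T} → {T} (+0)
site 2, node CJLNP: CJNP={T} ∩ L={T} → {T} (+0)
site 3, node CP: C={T} ∪ P={G} → {G,T} (+1)
site 3, node CJP: CP={G,T} ∪ J={C} → {C,G,T} (+1)
site 3, node CJNP: CJP={C,G,T} ∪ N={A} → {A,C,G,T} (+1)
site 3, node CJLNP: CJNP={A,C,G,T} ∩ L={A} → {A} (+0)
site 4, node CP: C={G} ∪ P={T} → {G,T} (+1)
site 4, node CJP: CP={G,T} ∪ J={C} → {C,G,T} (+1)
site 4, node CJNP: CJP={C,G,T} ∩ N={C} → {C} (+0)
site 4, node CJLNP: CJNP={C} ∪ L={A} → {A,C} (+1)
site 5, node CP: C={A} ∪ P={C} → {A,C} (+1)
site 5, node CJP: CP={A,C} ∪ J={G} → {A,C,G} (+1)
site 5, node CJNP: CJP={A,C,G} ∪ N={T} → {A,C,G,T} (+1)
site 5, node CJLNP: CJNP={A,C,G,T} ∩ L={G} → {G} (+0)
site 6, node CP: C={A} ∪ P={C} → {A,C} (+1)
site 6, node CJP: CP={A,C} ∩ J={A} → {A} (+0)
site 6, node CJNP: CJP={A} ∩ N={A} → {A} (+0)
site 6, node CJLNP: CJNP={A} ∪ L={C} → {A,C} (+1)
per-site changes: [3, 3, 2, 3, 3, 3, 2]; total = 19

3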